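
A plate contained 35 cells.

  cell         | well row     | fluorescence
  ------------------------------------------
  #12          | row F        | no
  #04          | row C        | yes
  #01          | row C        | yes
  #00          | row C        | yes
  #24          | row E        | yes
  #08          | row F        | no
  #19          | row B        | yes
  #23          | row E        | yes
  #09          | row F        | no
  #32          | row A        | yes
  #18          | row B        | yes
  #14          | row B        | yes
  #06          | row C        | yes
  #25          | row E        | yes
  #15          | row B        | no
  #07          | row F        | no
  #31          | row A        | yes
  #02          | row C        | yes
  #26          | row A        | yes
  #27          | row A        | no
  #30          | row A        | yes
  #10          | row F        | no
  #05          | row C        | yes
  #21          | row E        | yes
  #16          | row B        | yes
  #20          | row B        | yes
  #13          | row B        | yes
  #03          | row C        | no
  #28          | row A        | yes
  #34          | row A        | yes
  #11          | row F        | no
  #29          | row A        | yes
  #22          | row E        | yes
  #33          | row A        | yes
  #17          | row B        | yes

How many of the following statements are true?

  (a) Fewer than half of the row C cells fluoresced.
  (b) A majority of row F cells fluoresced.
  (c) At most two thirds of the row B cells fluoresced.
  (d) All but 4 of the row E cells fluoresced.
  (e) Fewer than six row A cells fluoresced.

0

(a) row C: |A| = 7, |A ∩ B| = 6; needs |A ∩ B| < |A ∖ B| — false.
(b) row F: |A| = 6, |A ∩ B| = 0; needs |A ∩ B| > |A ∖ B| — false.
(c) row B: |A| = 8, |A ∩ B| = 7; needs |A ∩ B| / |A| ≤ 2/3 — false.
(d) row E: |A| = 5, |A ∩ B| = 5; needs |A ∖ B| = 4 — false.
(e) row A: |A| = 9, |A ∩ B| = 8; needs |A ∩ B| < 6 — false.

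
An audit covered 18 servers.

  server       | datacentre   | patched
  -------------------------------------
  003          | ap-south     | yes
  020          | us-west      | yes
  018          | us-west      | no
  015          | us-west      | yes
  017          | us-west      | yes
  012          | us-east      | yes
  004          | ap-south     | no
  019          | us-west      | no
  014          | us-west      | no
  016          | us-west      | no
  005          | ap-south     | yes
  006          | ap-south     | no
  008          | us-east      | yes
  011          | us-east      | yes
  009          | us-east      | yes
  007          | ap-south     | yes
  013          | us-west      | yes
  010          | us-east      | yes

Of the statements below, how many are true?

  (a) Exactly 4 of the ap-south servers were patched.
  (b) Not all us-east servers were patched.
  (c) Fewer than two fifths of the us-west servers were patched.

(a) ap-south: |A| = 5, |A ∩ B| = 3; needs |A ∩ B| = 4 — false.
(b) us-east: |A| = 5, |A ∩ B| = 5; needs A ⊄ B (|A ∖ B| ≥ 1) — false.
(c) us-west: |A| = 8, |A ∩ B| = 4; needs |A ∩ B| / |A| < 2/5 — false.

0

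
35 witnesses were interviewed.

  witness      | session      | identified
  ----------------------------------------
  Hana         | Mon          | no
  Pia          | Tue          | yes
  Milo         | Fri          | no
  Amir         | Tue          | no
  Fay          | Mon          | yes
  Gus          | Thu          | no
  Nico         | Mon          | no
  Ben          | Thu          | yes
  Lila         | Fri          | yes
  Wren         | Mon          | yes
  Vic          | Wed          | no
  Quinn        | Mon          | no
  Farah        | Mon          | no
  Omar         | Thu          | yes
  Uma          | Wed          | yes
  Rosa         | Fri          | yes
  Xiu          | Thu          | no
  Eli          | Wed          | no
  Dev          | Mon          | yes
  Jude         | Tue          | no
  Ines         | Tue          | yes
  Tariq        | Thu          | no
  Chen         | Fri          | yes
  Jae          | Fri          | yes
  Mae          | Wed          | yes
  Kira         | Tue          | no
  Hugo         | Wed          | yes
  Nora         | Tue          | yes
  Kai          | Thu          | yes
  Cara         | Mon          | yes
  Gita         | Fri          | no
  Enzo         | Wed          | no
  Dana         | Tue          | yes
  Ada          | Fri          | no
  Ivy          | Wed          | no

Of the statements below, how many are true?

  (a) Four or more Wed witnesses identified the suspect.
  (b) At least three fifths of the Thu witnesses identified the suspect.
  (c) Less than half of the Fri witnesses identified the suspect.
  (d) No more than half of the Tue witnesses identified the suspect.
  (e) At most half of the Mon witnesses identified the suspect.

(a) Wed: |A| = 7, |A ∩ B| = 3; needs |A ∩ B| ≥ 4 — false.
(b) Thu: |A| = 6, |A ∩ B| = 3; needs |A ∩ B| / |A| ≥ 3/5 — false.
(c) Fri: |A| = 7, |A ∩ B| = 4; needs |A ∩ B| < |A ∖ B| — false.
(d) Tue: |A| = 7, |A ∩ B| = 4; needs |A ∩ B| ≤ |A ∖ B| — false.
(e) Mon: |A| = 8, |A ∩ B| = 4; needs |A ∩ B| ≤ |A ∖ B| — true.

1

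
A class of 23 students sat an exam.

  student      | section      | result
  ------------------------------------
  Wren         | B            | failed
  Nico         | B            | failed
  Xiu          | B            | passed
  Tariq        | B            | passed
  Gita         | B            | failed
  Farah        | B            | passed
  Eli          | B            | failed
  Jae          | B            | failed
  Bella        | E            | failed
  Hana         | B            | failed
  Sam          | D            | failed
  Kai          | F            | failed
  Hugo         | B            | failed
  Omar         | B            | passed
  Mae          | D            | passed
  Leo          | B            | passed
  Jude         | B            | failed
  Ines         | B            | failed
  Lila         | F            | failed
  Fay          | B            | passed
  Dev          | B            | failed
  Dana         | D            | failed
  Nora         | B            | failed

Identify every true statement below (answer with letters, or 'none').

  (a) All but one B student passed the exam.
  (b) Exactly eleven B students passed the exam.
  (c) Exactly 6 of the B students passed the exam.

(c)

|A| = 17, |A ∩ B| = 6, |A ∖ B| = 11.
(a) |A ∖ B| = 1: fails.
(b) |A ∩ B| = 11: fails.
(c) |A ∩ B| = 6: holds.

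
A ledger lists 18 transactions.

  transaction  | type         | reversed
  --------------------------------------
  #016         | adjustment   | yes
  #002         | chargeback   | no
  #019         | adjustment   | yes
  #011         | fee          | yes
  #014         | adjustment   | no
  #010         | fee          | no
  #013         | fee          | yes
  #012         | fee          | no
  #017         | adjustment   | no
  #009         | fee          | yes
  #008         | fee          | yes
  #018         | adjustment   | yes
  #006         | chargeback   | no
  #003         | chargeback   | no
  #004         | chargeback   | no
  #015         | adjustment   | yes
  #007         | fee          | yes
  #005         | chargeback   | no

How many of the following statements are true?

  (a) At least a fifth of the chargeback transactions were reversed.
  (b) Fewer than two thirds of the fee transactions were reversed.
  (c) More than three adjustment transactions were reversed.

(a) chargeback: |A| = 5, |A ∩ B| = 0; needs |A ∩ B| / |A| ≥ 1/5 — false.
(b) fee: |A| = 7, |A ∩ B| = 5; needs |A ∩ B| / |A| < 2/3 — false.
(c) adjustment: |A| = 6, |A ∩ B| = 4; needs |A ∩ B| > 3 — true.

1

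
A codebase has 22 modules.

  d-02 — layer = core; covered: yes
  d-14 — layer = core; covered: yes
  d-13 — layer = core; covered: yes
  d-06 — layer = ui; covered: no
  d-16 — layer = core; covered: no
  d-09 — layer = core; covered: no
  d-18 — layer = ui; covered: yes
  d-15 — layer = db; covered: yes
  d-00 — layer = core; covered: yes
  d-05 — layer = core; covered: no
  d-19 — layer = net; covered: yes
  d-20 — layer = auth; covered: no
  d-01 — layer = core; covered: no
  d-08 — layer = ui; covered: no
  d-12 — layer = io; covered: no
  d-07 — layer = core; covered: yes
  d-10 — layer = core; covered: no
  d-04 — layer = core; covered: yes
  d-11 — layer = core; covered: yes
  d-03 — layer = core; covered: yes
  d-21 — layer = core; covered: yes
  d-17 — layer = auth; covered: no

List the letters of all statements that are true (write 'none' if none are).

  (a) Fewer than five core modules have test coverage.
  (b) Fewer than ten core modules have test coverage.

|A| = 14, |A ∩ B| = 9, |A ∖ B| = 5.
(a) |A ∩ B| < 5: fails.
(b) |A ∩ B| < 10: holds.

(b)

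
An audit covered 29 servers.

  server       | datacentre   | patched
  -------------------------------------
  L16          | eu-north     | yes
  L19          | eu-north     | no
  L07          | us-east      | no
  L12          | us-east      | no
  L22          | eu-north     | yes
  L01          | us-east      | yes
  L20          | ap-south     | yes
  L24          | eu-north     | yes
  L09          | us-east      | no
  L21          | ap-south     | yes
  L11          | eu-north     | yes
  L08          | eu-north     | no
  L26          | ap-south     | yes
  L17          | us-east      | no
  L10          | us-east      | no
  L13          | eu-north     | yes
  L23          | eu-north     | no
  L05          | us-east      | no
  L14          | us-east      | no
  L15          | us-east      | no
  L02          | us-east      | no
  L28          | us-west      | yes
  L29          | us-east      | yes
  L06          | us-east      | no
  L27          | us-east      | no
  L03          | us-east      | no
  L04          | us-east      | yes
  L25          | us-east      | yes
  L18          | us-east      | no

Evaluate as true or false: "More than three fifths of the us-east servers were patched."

The determiner here denotes the relation: |A ∩ B| / |A| > 3/5.
|A| = 17, |A ∩ B| = 4, |A ∖ B| = 13.
|A ∩ B|/|A| = 4/17, so the statement is false.

False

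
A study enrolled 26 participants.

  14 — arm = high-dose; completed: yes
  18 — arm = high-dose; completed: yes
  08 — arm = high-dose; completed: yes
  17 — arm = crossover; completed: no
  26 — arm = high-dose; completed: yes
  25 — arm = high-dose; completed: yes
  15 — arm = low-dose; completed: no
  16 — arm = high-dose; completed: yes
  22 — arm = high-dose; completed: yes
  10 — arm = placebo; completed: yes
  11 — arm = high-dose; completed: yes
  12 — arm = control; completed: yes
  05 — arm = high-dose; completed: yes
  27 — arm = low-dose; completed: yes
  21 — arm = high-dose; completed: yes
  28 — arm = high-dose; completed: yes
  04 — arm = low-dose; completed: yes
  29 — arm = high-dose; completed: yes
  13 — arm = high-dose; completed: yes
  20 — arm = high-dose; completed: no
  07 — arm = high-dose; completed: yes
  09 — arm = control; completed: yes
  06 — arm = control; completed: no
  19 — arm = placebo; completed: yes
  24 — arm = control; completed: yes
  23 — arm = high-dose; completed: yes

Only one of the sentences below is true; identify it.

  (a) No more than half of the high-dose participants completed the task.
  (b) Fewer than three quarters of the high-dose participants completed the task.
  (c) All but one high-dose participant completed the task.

(c)

|A| = 16, |A ∩ B| = 15, |A ∖ B| = 1.
(a) requires |A ∩ B| ≤ |A ∖ B|: false.
(b) requires |A ∩ B| / |A| < 3/4: false.
(c) requires |A ∖ B| = 1: true.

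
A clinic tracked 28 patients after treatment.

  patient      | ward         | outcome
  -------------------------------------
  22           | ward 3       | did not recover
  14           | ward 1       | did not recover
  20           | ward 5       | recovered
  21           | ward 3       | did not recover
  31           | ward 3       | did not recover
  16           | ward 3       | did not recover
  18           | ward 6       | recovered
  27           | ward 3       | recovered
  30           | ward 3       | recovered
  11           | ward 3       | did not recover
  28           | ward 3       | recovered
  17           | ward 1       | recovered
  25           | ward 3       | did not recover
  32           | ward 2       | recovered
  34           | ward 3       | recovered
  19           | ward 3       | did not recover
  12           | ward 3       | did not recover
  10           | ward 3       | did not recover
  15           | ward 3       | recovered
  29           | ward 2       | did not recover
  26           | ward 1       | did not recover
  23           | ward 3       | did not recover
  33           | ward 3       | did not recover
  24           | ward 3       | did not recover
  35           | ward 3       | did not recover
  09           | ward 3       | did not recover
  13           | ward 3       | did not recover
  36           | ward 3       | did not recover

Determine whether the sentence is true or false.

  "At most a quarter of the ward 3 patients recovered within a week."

Truth condition: |A ∩ B| / |A| ≤ 1/4.
|A| = 21, |A ∩ B| = 5, |A ∖ B| = 16.
|A ∩ B|/|A| = 5/21, so the statement is true.

True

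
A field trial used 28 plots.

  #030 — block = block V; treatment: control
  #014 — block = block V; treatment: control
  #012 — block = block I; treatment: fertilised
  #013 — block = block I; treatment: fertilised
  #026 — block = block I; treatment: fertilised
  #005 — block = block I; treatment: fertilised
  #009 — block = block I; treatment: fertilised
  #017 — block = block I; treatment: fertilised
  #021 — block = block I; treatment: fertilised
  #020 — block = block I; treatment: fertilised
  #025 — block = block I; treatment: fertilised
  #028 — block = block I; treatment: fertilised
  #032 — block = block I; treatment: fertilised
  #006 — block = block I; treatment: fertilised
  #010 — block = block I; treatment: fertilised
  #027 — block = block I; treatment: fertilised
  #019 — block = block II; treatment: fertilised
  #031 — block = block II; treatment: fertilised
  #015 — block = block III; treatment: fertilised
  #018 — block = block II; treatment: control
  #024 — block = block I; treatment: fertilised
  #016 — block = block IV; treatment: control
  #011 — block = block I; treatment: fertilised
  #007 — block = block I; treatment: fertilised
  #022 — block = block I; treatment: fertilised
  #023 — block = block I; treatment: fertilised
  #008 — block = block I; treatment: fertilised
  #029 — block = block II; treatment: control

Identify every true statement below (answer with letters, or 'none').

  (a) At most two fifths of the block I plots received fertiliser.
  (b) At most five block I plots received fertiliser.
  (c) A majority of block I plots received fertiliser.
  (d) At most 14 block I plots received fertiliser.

(c)

|A| = 20, |A ∩ B| = 20, |A ∖ B| = 0.
(a) |A ∩ B| / |A| ≤ 2/5: fails.
(b) |A ∩ B| ≤ 5: fails.
(c) |A ∩ B| > |A ∖ B|: holds.
(d) |A ∩ B| ≤ 14: fails.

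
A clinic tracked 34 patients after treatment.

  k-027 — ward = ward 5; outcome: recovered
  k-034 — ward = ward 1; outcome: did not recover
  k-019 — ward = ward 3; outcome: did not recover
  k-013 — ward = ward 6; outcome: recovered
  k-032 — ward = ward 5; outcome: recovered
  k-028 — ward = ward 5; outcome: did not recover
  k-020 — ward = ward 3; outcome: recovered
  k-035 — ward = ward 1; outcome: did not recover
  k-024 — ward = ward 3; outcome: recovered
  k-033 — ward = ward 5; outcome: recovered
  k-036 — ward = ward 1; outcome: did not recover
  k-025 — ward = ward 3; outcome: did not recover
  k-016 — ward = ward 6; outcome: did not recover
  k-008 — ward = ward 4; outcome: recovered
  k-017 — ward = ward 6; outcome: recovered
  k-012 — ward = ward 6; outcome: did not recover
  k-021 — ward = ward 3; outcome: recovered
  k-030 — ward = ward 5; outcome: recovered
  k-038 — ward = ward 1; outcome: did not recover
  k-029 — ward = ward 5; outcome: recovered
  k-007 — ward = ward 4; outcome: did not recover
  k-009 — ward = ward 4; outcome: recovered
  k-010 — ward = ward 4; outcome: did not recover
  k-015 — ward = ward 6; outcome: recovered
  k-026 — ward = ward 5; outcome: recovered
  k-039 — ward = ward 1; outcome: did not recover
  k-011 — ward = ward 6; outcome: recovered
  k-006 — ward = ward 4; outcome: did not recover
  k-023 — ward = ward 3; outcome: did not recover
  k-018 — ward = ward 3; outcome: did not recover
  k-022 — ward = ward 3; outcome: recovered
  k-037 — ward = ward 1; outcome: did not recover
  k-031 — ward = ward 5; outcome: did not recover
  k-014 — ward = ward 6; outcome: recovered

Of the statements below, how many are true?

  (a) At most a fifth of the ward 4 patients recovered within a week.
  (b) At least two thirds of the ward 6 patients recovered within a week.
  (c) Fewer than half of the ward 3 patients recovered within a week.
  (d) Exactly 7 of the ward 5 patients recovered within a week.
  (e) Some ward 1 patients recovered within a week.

(a) ward 4: |A| = 5, |A ∩ B| = 2; needs |A ∩ B| / |A| ≤ 1/5 — false.
(b) ward 6: |A| = 7, |A ∩ B| = 5; needs |A ∩ B| / |A| ≥ 2/3 — true.
(c) ward 3: |A| = 8, |A ∩ B| = 4; needs |A ∩ B| < |A ∖ B| — false.
(d) ward 5: |A| = 8, |A ∩ B| = 6; needs |A ∩ B| = 7 — false.
(e) ward 1: |A| = 6, |A ∩ B| = 0; needs A ∩ B ≠ ∅ (|A ∩ B| ≥ 1) — false.

1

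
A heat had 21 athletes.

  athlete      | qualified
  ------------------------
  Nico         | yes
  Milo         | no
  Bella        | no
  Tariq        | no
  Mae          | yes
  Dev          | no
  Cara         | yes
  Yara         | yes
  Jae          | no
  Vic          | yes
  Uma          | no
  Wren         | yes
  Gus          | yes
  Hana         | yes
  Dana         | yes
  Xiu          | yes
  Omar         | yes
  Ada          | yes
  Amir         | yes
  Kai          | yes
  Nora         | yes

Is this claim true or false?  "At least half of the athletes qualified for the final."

True

Truth condition: |A ∩ B| ≥ |A ∖ B|.
|A| = 21, |A ∩ B| = 15, |A ∖ B| = 6.
15 > 6, so the statement is true.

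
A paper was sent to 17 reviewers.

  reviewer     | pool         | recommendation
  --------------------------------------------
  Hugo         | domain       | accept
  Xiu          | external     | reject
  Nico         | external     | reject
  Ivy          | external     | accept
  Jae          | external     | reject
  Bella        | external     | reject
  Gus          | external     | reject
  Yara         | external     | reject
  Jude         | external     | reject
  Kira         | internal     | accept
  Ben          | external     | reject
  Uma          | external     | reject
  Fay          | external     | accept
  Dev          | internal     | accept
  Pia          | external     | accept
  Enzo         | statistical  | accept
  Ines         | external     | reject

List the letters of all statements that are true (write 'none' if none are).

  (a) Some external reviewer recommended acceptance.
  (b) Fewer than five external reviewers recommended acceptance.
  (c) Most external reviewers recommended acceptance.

|A| = 13, |A ∩ B| = 3, |A ∖ B| = 10.
(a) A ∩ B ≠ ∅ (|A ∩ B| ≥ 1): holds.
(b) |A ∩ B| < 5: holds.
(c) |A ∩ B| > |A ∖ B|: fails.

(a), (b)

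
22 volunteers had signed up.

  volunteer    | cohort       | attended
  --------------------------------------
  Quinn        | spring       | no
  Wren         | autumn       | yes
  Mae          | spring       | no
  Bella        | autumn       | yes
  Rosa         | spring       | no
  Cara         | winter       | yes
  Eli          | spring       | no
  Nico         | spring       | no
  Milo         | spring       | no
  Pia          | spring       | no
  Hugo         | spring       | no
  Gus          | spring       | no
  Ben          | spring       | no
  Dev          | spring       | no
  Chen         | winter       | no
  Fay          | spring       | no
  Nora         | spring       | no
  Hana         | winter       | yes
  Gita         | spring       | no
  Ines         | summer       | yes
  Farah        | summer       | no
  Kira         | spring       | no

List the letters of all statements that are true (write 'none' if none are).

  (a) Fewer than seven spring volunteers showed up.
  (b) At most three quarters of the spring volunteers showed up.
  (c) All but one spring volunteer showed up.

(a), (b)

|A| = 15, |A ∩ B| = 0, |A ∖ B| = 15.
(a) |A ∩ B| < 7: holds.
(b) |A ∩ B| / |A| ≤ 3/4: holds.
(c) |A ∖ B| = 1: fails.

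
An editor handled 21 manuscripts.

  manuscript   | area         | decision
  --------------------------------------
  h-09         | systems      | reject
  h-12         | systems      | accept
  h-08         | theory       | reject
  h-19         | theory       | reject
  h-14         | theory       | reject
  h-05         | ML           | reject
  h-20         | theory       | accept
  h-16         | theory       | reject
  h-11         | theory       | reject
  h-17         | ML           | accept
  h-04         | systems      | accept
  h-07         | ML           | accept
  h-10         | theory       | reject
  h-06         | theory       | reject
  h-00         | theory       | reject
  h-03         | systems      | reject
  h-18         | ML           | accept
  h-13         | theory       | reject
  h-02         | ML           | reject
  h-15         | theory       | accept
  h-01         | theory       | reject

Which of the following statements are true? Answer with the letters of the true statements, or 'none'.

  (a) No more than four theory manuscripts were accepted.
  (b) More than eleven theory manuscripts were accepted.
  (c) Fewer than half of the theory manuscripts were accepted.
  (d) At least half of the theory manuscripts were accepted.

(a), (c)

|A| = 12, |A ∩ B| = 2, |A ∖ B| = 10.
(a) |A ∩ B| ≤ 4: holds.
(b) |A ∩ B| > 11: fails.
(c) |A ∩ B| < |A ∖ B|: holds.
(d) |A ∩ B| ≥ |A ∖ B|: fails.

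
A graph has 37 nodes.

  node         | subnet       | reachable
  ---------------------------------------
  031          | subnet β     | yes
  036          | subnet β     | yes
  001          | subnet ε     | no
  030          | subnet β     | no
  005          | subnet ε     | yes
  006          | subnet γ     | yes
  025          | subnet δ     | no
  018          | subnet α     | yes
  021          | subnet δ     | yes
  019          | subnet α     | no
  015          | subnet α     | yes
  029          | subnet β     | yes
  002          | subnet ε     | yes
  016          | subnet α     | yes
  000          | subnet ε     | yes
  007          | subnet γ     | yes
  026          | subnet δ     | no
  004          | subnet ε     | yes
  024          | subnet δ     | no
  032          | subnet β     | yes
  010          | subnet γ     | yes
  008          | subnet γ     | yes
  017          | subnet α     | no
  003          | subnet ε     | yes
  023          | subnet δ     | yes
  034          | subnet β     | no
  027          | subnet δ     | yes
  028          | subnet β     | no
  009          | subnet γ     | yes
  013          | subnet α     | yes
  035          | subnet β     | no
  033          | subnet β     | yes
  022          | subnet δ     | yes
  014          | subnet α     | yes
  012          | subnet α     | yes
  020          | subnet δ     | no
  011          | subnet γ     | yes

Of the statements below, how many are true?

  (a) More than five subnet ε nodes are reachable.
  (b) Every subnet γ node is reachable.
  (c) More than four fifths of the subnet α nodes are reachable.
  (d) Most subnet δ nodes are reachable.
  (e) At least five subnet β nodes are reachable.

(a) subnet ε: |A| = 6, |A ∩ B| = 5; needs |A ∩ B| > 5 — false.
(b) subnet γ: |A| = 6, |A ∩ B| = 6; needs A ⊆ B, i.e. every element of A is in B (|A ∖ B| = 0) — true.
(c) subnet α: |A| = 8, |A ∩ B| = 6; needs |A ∩ B| / |A| > 4/5 — false.
(d) subnet δ: |A| = 8, |A ∩ B| = 4; needs |A ∩ B| > |A ∖ B| — false.
(e) subnet β: |A| = 9, |A ∩ B| = 5; needs |A ∩ B| ≥ 5 — true.

2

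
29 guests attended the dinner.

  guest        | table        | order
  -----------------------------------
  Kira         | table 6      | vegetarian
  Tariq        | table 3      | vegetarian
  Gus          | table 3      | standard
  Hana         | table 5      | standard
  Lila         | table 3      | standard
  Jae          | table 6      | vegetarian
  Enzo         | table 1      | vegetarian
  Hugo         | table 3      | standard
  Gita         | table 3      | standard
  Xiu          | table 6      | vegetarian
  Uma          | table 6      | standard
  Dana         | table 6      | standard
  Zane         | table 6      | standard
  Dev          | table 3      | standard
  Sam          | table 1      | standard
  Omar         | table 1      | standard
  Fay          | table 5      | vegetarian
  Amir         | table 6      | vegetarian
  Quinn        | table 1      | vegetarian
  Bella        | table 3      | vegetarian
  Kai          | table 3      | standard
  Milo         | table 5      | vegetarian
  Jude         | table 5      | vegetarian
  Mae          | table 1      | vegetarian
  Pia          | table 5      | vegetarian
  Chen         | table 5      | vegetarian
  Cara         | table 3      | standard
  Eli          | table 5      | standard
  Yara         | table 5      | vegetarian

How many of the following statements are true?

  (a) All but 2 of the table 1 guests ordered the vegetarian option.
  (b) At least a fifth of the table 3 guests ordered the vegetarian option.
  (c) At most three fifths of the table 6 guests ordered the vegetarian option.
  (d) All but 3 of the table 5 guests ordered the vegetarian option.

3

(a) table 1: |A| = 5, |A ∩ B| = 3; needs |A ∖ B| = 2 — true.
(b) table 3: |A| = 9, |A ∩ B| = 2; needs |A ∩ B| / |A| ≥ 1/5 — true.
(c) table 6: |A| = 7, |A ∩ B| = 4; needs |A ∩ B| / |A| ≤ 3/5 — true.
(d) table 5: |A| = 8, |A ∩ B| = 6; needs |A ∖ B| = 3 — false.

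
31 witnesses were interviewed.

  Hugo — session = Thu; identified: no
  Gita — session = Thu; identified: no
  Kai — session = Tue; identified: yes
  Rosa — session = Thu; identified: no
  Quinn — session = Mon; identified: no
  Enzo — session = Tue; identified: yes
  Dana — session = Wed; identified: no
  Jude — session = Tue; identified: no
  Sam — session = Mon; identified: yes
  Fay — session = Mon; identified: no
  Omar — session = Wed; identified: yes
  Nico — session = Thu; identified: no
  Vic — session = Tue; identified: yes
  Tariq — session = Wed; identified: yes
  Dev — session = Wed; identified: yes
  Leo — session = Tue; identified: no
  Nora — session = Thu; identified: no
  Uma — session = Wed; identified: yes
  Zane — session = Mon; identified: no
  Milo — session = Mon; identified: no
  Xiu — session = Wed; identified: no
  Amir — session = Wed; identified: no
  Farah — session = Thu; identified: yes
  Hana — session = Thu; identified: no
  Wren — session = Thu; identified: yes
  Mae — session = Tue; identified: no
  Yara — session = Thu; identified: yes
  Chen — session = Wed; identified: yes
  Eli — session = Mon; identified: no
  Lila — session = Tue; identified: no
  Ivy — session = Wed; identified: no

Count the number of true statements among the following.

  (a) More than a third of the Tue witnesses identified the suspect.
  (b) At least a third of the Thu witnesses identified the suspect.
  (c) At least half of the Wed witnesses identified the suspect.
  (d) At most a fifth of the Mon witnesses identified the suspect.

(a) Tue: |A| = 7, |A ∩ B| = 3; needs |A ∩ B| / |A| > 1/3 — true.
(b) Thu: |A| = 9, |A ∩ B| = 3; needs |A ∩ B| / |A| ≥ 1/3 — true.
(c) Wed: |A| = 9, |A ∩ B| = 5; needs |A ∩ B| ≥ |A ∖ B| — true.
(d) Mon: |A| = 6, |A ∩ B| = 1; needs |A ∩ B| / |A| ≤ 1/5 — true.

4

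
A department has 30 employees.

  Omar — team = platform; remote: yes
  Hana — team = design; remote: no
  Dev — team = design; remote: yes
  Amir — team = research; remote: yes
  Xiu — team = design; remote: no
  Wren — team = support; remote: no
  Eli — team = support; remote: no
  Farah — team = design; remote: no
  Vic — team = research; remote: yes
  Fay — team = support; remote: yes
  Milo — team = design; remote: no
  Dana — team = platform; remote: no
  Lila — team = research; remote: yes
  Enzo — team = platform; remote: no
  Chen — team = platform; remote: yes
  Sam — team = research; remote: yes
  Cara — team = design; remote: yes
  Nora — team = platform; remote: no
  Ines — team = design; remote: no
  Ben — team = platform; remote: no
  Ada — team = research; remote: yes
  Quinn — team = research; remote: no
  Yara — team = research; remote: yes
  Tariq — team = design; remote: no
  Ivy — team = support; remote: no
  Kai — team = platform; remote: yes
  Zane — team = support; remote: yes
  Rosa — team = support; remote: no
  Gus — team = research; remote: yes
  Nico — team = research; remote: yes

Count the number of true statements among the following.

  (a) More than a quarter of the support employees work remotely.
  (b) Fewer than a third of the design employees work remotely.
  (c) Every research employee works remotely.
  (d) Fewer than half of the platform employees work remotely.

3

(a) support: |A| = 6, |A ∩ B| = 2; needs |A ∩ B| / |A| > 1/4 — true.
(b) design: |A| = 8, |A ∩ B| = 2; needs |A ∩ B| / |A| < 1/3 — true.
(c) research: |A| = 9, |A ∩ B| = 8; needs A ⊆ B, i.e. every element of A is in B (|A ∖ B| = 0) — false.
(d) platform: |A| = 7, |A ∩ B| = 3; needs |A ∩ B| < |A ∖ B| — true.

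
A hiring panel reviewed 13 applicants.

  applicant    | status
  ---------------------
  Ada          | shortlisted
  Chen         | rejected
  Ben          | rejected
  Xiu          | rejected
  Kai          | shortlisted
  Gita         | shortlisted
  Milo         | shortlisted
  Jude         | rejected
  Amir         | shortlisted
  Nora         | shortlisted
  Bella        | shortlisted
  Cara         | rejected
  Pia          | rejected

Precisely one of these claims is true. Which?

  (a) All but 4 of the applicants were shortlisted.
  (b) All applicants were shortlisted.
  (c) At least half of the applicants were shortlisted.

|A| = 13, |A ∩ B| = 7, |A ∖ B| = 6.
(a) requires |A ∖ B| = 4: false.
(b) requires A ⊆ B, i.e. every element of A is in B (|A ∖ B| = 0): false.
(c) requires |A ∩ B| ≥ |A ∖ B|: true.

(c)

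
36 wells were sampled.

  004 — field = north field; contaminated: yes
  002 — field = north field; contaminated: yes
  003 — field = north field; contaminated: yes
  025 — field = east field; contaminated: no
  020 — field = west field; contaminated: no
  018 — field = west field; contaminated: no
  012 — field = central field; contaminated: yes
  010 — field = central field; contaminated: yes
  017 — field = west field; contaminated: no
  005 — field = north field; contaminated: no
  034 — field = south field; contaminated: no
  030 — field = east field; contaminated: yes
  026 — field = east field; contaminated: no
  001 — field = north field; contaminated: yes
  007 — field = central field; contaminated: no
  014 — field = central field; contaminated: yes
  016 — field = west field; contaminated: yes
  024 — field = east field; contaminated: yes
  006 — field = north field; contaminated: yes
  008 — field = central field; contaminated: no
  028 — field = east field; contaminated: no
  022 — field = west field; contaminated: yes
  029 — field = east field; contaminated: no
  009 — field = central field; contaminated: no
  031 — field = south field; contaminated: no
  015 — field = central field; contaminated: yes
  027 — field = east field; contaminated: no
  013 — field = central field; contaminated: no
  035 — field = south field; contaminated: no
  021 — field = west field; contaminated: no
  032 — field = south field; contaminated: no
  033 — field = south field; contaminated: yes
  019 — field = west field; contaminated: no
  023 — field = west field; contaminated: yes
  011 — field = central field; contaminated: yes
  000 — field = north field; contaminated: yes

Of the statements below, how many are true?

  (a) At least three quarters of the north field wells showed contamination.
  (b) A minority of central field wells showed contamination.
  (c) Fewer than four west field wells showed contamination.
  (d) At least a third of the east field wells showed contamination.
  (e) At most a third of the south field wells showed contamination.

(a) north field: |A| = 7, |A ∩ B| = 6; needs |A ∩ B| / |A| ≥ 3/4 — true.
(b) central field: |A| = 9, |A ∩ B| = 5; needs |A ∩ B| < |A ∖ B| — false.
(c) west field: |A| = 8, |A ∩ B| = 3; needs |A ∩ B| < 4 — true.
(d) east field: |A| = 7, |A ∩ B| = 2; needs |A ∩ B| / |A| ≥ 1/3 — false.
(e) south field: |A| = 5, |A ∩ B| = 1; needs |A ∩ B| / |A| ≤ 1/3 — true.

3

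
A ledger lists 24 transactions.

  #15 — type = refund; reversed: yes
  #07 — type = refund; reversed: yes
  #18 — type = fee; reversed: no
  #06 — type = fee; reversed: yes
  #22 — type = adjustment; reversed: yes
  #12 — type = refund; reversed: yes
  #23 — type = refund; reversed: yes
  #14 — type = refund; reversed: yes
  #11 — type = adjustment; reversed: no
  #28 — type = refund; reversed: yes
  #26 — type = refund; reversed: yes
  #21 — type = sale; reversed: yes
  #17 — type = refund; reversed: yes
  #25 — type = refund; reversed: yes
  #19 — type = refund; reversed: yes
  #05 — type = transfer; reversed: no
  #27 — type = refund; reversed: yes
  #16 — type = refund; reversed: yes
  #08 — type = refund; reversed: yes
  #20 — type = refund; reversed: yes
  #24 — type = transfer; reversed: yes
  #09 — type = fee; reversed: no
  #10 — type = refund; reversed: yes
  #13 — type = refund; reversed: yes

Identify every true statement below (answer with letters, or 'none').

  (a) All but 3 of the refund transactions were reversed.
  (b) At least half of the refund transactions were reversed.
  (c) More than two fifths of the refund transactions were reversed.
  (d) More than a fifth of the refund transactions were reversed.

|A| = 16, |A ∩ B| = 16, |A ∖ B| = 0.
(a) |A ∖ B| = 3: fails.
(b) |A ∩ B| ≥ |A ∖ B|: holds.
(c) |A ∩ B| / |A| > 2/5: holds.
(d) |A ∩ B| / |A| > 1/5: holds.

(b), (c), (d)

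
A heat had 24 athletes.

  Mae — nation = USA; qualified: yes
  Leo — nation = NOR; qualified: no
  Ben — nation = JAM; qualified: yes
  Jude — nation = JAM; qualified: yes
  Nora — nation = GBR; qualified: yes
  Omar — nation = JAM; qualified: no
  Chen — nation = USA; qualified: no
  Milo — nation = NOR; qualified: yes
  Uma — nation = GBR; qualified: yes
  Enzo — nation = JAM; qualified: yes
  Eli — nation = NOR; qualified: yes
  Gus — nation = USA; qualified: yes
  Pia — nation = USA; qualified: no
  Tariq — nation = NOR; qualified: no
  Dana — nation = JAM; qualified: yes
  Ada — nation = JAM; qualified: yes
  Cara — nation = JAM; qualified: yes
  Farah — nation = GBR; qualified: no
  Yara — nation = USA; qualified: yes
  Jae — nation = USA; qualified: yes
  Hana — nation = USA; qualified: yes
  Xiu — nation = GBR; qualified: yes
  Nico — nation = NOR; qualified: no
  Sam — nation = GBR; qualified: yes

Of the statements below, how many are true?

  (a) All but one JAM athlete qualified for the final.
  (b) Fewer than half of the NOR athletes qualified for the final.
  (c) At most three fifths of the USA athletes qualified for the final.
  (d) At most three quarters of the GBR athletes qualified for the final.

2

(a) JAM: |A| = 7, |A ∩ B| = 6; needs |A ∖ B| = 1 — true.
(b) NOR: |A| = 5, |A ∩ B| = 2; needs |A ∩ B| < |A ∖ B| — true.
(c) USA: |A| = 7, |A ∩ B| = 5; needs |A ∩ B| / |A| ≤ 3/5 — false.
(d) GBR: |A| = 5, |A ∩ B| = 4; needs |A ∩ B| / |A| ≤ 3/4 — false.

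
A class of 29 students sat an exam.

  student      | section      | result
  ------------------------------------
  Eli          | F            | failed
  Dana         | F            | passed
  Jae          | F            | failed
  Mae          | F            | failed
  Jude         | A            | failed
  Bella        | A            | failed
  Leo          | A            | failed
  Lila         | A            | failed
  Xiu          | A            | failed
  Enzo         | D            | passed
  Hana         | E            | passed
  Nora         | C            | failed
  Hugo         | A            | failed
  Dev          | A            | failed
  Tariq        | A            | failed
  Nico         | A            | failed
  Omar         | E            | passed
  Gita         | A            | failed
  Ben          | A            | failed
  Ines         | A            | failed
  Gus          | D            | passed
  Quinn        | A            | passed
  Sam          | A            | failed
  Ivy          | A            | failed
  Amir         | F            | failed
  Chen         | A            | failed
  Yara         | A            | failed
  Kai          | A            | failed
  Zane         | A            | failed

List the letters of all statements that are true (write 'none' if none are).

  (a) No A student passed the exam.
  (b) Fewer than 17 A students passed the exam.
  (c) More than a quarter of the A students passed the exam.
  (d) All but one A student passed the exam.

|A| = 19, |A ∩ B| = 1, |A ∖ B| = 18.
(a) A ∩ B = ∅ (|A ∩ B| = 0): fails.
(b) |A ∩ B| < 17: holds.
(c) |A ∩ B| / |A| > 1/4: fails.
(d) |A ∖ B| = 1: fails.

(b)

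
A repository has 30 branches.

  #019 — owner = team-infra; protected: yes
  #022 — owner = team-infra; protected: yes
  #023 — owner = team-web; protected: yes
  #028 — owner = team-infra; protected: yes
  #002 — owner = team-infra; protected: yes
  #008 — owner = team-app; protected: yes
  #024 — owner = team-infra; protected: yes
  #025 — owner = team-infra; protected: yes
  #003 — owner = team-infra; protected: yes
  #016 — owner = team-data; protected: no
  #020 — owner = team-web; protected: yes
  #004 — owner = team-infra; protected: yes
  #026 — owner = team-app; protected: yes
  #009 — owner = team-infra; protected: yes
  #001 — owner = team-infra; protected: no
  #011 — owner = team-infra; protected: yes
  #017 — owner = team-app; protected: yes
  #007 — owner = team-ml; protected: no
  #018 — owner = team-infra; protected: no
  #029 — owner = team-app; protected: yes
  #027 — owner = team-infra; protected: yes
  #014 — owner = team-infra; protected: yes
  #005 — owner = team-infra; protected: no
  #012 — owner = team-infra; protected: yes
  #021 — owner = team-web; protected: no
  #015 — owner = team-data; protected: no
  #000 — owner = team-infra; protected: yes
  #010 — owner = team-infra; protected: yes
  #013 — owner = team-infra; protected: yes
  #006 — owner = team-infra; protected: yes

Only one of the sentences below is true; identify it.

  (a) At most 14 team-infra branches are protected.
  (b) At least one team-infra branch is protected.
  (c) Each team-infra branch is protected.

|A| = 20, |A ∩ B| = 17, |A ∖ B| = 3.
(a) requires |A ∩ B| ≤ 14: false.
(b) requires A ∩ B ≠ ∅ (|A ∩ B| ≥ 1): true.
(c) requires A ⊆ B, i.e. every element of A is in B (|A ∖ B| = 0): false.

(b)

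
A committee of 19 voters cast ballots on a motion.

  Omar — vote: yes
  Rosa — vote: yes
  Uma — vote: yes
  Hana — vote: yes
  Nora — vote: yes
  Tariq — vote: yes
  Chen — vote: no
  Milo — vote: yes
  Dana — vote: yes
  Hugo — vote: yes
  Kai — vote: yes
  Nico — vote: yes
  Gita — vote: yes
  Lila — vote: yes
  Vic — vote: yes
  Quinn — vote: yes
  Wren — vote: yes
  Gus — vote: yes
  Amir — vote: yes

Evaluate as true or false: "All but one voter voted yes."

Truth condition: |A ∖ B| = 1.
|A| = 19, |A ∩ B| = 18, |A ∖ B| = 1.
|A ∖ B| = 1, so the statement is true.

True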